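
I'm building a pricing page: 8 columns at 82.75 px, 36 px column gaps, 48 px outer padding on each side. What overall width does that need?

1010 px

Adding margins, columns and gutters: 96 + 662 + 252 = 1010 px.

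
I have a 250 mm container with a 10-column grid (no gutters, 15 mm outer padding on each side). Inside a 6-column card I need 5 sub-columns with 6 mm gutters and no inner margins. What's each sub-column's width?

Inside the margins: 250 − 30 = 220 mm.
10c = 220 → c = 22 mm.
6-column span = 6·22 = 132 mm.
Subtracting 4 gutters of 6 leaves 108 for 5 columns, so d = 21.6 mm.

21.6 mm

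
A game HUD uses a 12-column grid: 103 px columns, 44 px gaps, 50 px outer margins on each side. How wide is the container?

1820 px

Adding margins, columns and gutters: 100 + 1236 + 484 = 1820 px.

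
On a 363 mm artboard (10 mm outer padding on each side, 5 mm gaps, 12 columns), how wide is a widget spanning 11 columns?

Take off 20 mm of margins, leaving 343 mm.
343 − 11·5 = 288; ÷12 gives c = 24 mm.
11-column span = 11·24 + 10·5 = 314 mm.

314 mm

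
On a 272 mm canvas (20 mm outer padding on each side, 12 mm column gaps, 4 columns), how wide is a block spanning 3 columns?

171 mm

Subtract both margins: 272 − 2·20 = 232 mm.
4c + 3·12 = 232 → 4c = 196 → c = 49 mm.
Span of 3: 3·49 + 2·12 = 147 + 24 = 171 mm.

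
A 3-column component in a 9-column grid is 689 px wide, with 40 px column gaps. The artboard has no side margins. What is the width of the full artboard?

Subtracting 2 column gaps of 40 leaves 609 for 3 columns, so c = 203 px.
Artboard = 9·203 + 8·40 = 1827 + 320 = 2147 px.

2147 px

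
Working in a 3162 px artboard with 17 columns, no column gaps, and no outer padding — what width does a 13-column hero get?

17c = 3162 → c = 186 px.
13-column span = 13·186 = 2418 px.

2418 px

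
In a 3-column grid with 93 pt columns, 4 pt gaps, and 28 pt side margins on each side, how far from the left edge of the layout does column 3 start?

Column 3 starts at margin + 2·(column + gutter) = 28 + 2·97 = 222 pt.

222 pt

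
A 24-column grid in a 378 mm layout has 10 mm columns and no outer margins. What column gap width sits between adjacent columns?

6 mm

24 columns take 24·10 = 240 mm; remaining 138 splits into 23 column gaps.
g = 138 / 23 = 6 mm.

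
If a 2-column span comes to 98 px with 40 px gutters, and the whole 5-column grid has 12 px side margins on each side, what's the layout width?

Subtracting 1 gutter of 40 leaves 58 for 2 columns, so c = 29 px.
Adding margins, columns and gutters: 24 + 145 + 160 = 329 px.

329 px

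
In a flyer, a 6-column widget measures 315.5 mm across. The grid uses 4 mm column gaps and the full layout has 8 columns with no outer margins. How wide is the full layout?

422 mm

315.5 − 5·4 = 295.5; ÷6 gives c = 49.25 mm.
Layout = 8·49.25 + 7·4 = 394 + 28 = 422 mm.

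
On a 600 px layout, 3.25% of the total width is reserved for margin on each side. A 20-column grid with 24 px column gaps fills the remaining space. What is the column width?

Margins: 3.25% × 600 = 19.5 px each, so content = 600 − 39 = 561 px.
561 − 19·24 = 105; ÷20 gives c = 5.25 px.

5.25 px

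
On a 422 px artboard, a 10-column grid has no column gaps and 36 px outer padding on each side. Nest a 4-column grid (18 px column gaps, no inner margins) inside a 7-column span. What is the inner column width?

47.75 px

Outer content = 422 − 2·36 = 350 px.
350 / 10 = 35 px per column.
With no column gaps, 7 columns span 7·35 = 245 px.
4 columns + 3 column gaps: 4d + 3·18 = 245.
4d = 245 − 54 = 191, so d = 47.75 px.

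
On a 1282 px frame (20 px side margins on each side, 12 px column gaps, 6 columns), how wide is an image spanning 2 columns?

Content width = 1282 − 2·20 = 1242 px.
6c + 5·12 = 1242 → 6c = 1182 → c = 197 px.
2-column span = 2·197 + 1·12 = 406 px.

406 px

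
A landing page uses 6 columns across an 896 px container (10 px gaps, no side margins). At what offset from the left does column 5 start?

6c + 5·10 = 896 → 6c = 846 → c = 141 px.
No margin, so column 5 starts at 4·(column + gutter) = 4·151 = 604 px.

604 px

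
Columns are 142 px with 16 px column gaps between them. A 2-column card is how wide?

300 px

2 columns plus 1 column gap: 284 + 16 = 300 px.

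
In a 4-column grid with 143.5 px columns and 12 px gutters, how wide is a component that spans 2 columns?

2 columns plus 1 gutter: 287 + 12 = 299 px.

299 px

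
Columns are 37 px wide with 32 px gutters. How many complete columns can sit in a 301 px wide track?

k columns need k·37 + (k−1)·32 = k·69 − 32.
k·69 − 32 ≤ 301 → k ≤ 333 / 69 ≈ 4.83, so k = 4.

4 columns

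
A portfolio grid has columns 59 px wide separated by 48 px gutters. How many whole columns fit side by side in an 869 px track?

8 columns

8 columns: 8·59 + 7·48 = 808 px ≤ 869.
9 columns: 915 px > 869. So 8.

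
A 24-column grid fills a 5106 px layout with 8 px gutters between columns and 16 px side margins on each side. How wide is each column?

Inside the margins: 5106 − 32 = 5074 px.
24 columns + 23 gutters: 24c + 23·8 = 5074.
24c = 5074 − 184 = 4890, so c = 203.75 px.

203.75 px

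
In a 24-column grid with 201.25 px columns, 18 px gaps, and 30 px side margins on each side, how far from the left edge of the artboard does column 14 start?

Before column 14: the margin + 13 columns + 13 gaps.
Offset = 30 + 13·(201.25 + 18) = 30 + 2850.25 = 2880.25 px.

2880.25 px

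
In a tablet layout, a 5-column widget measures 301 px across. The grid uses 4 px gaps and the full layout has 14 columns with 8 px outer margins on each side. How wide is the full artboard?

866 px

5 columns + 4 gaps: 5c + 4·4 = 301.
5c = 301 − 16 = 285, so c = 57 px.
Artboard = 2·8 + 14·57 + 13·4 = 16 + 798 + 52 = 866 px.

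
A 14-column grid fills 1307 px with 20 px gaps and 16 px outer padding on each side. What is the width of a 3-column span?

257.5 px

Content width = 1307 − 2·16 = 1275 px.
14c + 13·20 = 1275 → 14c = 1015 → c = 72.5 px.
3-column span = 3·72.5 + 2·20 = 257.5 px.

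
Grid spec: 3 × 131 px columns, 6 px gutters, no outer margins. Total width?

Total width: 3·131 + 2·6 = 405 px.

405 px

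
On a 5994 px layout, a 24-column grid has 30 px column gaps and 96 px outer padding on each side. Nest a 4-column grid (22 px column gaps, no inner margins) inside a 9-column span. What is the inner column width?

Take off 192 px of margins, leaving 5802 px.
24 columns + 23 column gaps: 24c + 23·30 = 5802.
24c = 5802 − 690 = 5112, so c = 213 px.
9 columns plus 8 column gaps: 1917 + 240 = 2157 px.
4 columns + 3 column gaps: 4d + 3·22 = 2157.
4d = 2157 − 66 = 2091, so d = 522.75 px.

522.75 px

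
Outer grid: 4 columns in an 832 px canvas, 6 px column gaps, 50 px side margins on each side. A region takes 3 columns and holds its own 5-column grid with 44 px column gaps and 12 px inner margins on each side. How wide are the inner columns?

69.5 px

Take off 100 px of margins, leaving 732 px.
Subtracting 3 column gaps of 6 leaves 714 for 4 columns, so c = 178.5 px.
Span of 3: 3·178.5 + 2·6 = 535.5 + 12 = 547.5 px.
Inner content = 547.5 − 2·12 = 523.5 px.
523.5 − 4·44 = 347.5; ÷5 gives d = 69.5 px.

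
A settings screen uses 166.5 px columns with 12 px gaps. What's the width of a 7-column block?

1237.5 px

Span of 7: 7·166.5 + 6·12 = 1165.5 + 72 = 1237.5 px.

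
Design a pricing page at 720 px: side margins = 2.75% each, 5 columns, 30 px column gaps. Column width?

720 × (1 − 2·2.75%) = 720 × 94.5% = 680.4 px for the columns.
5 columns + 4 column gaps: 5c + 4·30 = 680.4.
5c = 680.4 − 120 = 560.4, so c = 112.08 px.

112.08 px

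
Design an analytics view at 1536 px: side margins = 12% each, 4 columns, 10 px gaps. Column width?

284.34 px

Margins: 12% × 1536 = 184.32 px each, so content = 1536 − 368.64 = 1167.36 px.
Subtracting 3 gaps of 10 leaves 1137.36 for 4 columns, so c = 284.34 px.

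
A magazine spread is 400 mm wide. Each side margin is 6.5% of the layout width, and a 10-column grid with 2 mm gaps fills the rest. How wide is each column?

33 mm

400 × (1 − 2·6.5%) = 400 × 87% = 348 mm for the columns.
10 columns + 9 gaps: 10c + 9·2 = 348.
10c = 348 − 18 = 330, so c = 33 mm.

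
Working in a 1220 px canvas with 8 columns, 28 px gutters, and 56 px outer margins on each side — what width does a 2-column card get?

Take off 112 px of margins, leaving 1108 px.
8 columns + 7 gutters: 8c + 7·28 = 1108.
8c = 1108 − 196 = 912, so c = 114 px.
2-column span = 2·114 + 1·28 = 256 px.

256 px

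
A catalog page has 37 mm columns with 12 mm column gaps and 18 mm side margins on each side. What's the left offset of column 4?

165 mm

Column 4 starts at margin + 3·(column + gutter) = 18 + 3·49 = 165 mm.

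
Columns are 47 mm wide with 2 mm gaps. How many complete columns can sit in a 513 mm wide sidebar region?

10 columns

10 columns: 10·47 + 9·2 = 488 mm ≤ 513.
11 columns: 537 mm > 513. So 10.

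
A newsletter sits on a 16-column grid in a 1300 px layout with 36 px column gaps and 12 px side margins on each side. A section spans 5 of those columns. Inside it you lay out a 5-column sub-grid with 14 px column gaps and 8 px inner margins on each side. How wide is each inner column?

60.4 px

Subtract both margins: 1300 − 2·12 = 1276 px.
Subtracting 15 column gaps of 36 leaves 736 for 16 columns, so c = 46 px.
5 columns plus 4 column gaps: 230 + 144 = 374 px.
Inner content = 374 − 2·8 = 358 px.
358 − 4·14 = 302; ÷5 gives d = 60.4 px.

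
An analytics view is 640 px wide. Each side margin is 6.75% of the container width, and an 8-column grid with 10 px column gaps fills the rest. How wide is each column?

60.45 px

Margins: 6.75% × 640 = 43.2 px each, so content = 640 − 86.4 = 553.6 px.
8c + 7·10 = 553.6 → 8c = 483.6 → c = 60.45 px.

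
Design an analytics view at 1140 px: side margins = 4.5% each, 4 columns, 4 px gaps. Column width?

256.35 px

Each margin = 4.5% of 1140 = 51.3 px; content = 1140 − 2·51.3 = 1037.4 px.
4 columns + 3 gaps: 4c + 3·4 = 1037.4.
4c = 1037.4 − 12 = 1025.4, so c = 256.35 px.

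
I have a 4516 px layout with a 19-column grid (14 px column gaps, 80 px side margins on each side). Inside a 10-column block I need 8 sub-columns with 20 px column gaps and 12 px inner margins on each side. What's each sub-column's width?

265.25 px

Subtract both margins: 4516 − 2·80 = 4356 px.
Subtracting 18 column gaps of 14 leaves 4104 for 19 columns, so c = 216 px.
10 columns plus 9 column gaps: 2160 + 126 = 2286 px.
Inner content = 2286 − 2·12 = 2262 px.
2262 − 7·20 = 2122; ÷8 gives d = 265.25 px.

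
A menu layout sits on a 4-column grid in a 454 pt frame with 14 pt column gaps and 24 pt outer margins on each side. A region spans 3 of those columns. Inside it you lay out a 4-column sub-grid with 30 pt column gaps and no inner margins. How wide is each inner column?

Inside the margins: 454 − 48 = 406 pt.
4c + 3·14 = 406 → 4c = 364 → c = 91 pt.
Span of 3: 3·91 + 2·14 = 273 + 28 = 301 pt.
4 columns + 3 column gaps: 4d + 3·30 = 301.
4d = 301 − 90 = 211, so d = 52.75 pt.

52.75 pt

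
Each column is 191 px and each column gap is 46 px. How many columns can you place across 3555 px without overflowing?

Each extra column adds 191 + 46 = 237 px.
(3555 + 46) / 237 = 15.19, so 15 columns fit.

15 columns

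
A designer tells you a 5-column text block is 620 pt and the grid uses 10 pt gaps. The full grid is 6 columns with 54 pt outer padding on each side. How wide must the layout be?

Subtracting 4 gaps of 10 leaves 580 for 5 columns, so c = 116 pt.
Layout = 2·54 + 6·116 + 5·10 = 108 + 696 + 50 = 854 pt.

854 pt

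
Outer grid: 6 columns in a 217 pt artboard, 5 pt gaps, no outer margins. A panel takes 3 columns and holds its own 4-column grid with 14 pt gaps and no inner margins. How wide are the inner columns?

6 columns + 5 gaps: 6c + 5·5 = 217.
6c = 217 − 25 = 192, so c = 32 pt.
3-column span = 3·32 + 2·5 = 106 pt.
4 columns + 3 gaps: 4d + 3·14 = 106.
4d = 106 − 42 = 64, so d = 16 pt.

16 pt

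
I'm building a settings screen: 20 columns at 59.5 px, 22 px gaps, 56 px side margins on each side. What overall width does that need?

1720 px

Adding margins, columns and gutters: 112 + 1190 + 418 = 1720 px.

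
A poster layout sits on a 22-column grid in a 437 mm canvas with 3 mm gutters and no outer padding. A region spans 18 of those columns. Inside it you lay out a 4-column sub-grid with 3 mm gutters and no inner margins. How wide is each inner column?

87 mm

22 columns + 21 gutters: 22c + 21·3 = 437.
22c = 437 − 63 = 374, so c = 17 mm.
18 columns plus 17 gutters: 306 + 51 = 357 mm.
Subtracting 3 gutters of 3 leaves 348 for 4 columns, so d = 87 mm.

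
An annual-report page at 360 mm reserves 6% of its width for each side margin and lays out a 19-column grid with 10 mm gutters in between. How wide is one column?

Each margin = 6% of 360 = 21.6 mm; content = 360 − 2·21.6 = 316.8 mm.
316.8 − 18·10 = 136.8; ÷19 gives c = 7.2 mm.

7.2 mm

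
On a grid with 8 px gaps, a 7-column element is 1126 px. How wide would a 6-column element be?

Subtracting 6 gaps of 8 leaves 1078 for 7 columns, so c = 154 px.
6 columns plus 5 gaps: 924 + 40 = 964 px.

964 px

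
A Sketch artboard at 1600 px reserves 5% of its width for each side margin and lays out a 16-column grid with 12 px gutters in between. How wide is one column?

1600 × (1 − 2·5%) = 1600 × 90% = 1440 px for the columns.
Subtracting 15 gutters of 12 leaves 1260 for 16 columns, so c = 78.75 px.

78.75 px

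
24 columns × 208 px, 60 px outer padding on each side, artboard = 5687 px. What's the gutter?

Content width = 5687 − 2·60 = 5567 px.
24·208 + 23g = 5567 → 23g = 575 → g = 25 px.

25 px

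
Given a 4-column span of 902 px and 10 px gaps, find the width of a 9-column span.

2042 px

4c + 3·10 = 902 → 4c = 872 → c = 218 px.
Span of 9: 9·218 + 8·10 = 1962 + 80 = 2042 px.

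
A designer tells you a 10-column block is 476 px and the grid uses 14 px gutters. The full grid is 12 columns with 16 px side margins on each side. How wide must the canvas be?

476 − 9·14 = 350; ÷10 gives c = 35 px.
Canvas = 2·16 + 12·35 + 11·14 = 32 + 420 + 154 = 606 px.

606 px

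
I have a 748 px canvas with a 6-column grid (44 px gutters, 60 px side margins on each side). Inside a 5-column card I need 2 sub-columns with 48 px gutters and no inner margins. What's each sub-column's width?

234 px

Outer content = 748 − 2·60 = 628 px.
Subtracting 5 gutters of 44 leaves 408 for 6 columns, so c = 68 px.
5 columns plus 4 gutters: 340 + 176 = 516 px.
Subtracting 1 gutter of 48 leaves 468 for 2 columns, so d = 234 px.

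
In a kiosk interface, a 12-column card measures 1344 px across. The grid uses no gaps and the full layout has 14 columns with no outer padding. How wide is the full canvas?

12c = 1344 → c = 112 px.
Summing: 1568 = 1568 px.

1568 px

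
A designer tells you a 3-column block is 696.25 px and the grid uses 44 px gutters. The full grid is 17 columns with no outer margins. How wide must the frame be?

3 columns + 2 gutters: 3c + 2·44 = 696.25.
3c = 696.25 − 88 = 608.25, so c = 202.75 px.
Frame = 17·202.75 + 16·44 = 3446.75 + 704 = 4150.75 px.

4150.75 px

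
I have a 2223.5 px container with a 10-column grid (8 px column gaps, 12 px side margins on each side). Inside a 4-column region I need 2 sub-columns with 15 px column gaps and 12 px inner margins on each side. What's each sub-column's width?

418 px

Inside the margins: 2223.5 − 24 = 2199.5 px.
2199.5 − 9·8 = 2127.5; ÷10 gives c = 212.75 px.
Span of 4: 4·212.75 + 3·8 = 851 + 24 = 875 px.
Inner content = 875 − 2·12 = 851 px.
851 − 1·15 = 836; ÷2 gives d = 418 px.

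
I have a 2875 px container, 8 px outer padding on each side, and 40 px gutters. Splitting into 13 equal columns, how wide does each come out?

183 px

Subtract both margins: 2875 − 2·8 = 2859 px.
2859 − 12·40 = 2379; ÷13 gives c = 183 px.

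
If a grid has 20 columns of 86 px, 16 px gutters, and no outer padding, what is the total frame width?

2024 px

Frame = 20·86 + 19·16 = 1720 + 304 = 2024 px.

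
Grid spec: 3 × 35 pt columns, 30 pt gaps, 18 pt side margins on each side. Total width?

Adding margins, columns and gutters: 36 + 105 + 60 = 201 pt.

201 pt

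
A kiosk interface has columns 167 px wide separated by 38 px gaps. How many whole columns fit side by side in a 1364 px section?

6 columns

Each extra column adds 167 + 38 = 205 px.
(1364 + 38) / 205 = 6.84, so 6 columns fit.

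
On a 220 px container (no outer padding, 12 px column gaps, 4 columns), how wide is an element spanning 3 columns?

4 columns + 3 column gaps: 4c + 3·12 = 220.
4c = 220 − 36 = 184, so c = 46 px.
Span of 3: 3·46 + 2·12 = 138 + 24 = 162 px.

162 px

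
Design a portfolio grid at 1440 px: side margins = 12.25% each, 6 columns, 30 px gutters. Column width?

Margins: 12.25% × 1440 = 176.4 px each, so content = 1440 − 352.8 = 1087.2 px.
6 columns + 5 gutters: 6c + 5·30 = 1087.2.
6c = 1087.2 − 150 = 937.2, so c = 156.2 px.

156.2 px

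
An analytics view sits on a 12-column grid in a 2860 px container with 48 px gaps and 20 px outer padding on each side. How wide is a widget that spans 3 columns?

669 px

Take off 40 px of margins, leaving 2820 px.
12 columns + 11 gaps: 12c + 11·48 = 2820.
12c = 2820 − 528 = 2292, so c = 191 px.
Span of 3: 3·191 + 2·48 = 573 + 96 = 669 px.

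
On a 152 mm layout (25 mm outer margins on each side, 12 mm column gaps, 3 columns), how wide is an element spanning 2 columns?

Subtract both margins: 152 − 2·25 = 102 mm.
3c + 2·12 = 102 → 3c = 78 → c = 26 mm.
2-column span = 2·26 + 1·12 = 64 mm.

64 mm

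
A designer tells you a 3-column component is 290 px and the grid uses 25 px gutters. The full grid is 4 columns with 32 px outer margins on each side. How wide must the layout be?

459 px

290 − 2·25 = 240; ÷3 gives c = 80 px.
Total width: 2·32 + 4·80 + 3·25 = 459 px.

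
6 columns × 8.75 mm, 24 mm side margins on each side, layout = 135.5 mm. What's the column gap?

7 mm

Take off 48 mm of margins, leaving 87.5 mm.
Columns use 52.5 mm, leaving 35 mm across 5 column gaps = 7 mm each.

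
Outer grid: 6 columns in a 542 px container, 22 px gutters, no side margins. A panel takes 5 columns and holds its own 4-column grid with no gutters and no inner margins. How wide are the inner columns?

Subtracting 5 gutters of 22 leaves 432 for 6 columns, so c = 72 px.
5-column span = 5·72 + 4·22 = 448 px.
With no gutters, each column is 448/4 = 112 px.

112 px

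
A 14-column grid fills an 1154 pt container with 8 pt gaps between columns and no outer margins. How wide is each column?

14 columns + 13 gaps: 14c + 13·8 = 1154.
14c = 1154 − 104 = 1050, so c = 75 pt.

75 pt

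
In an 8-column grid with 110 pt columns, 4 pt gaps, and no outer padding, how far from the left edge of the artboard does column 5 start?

456 pt

No margin, so column 5 starts at 4·(column + gutter) = 4·114 = 456 pt.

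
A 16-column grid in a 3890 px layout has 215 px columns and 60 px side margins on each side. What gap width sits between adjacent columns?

Content width = 3890 − 2·60 = 3770 px.
16 columns take 16·215 = 3440 px; remaining 330 splits into 15 gaps.
g = 330 / 15 = 22 px.

22 px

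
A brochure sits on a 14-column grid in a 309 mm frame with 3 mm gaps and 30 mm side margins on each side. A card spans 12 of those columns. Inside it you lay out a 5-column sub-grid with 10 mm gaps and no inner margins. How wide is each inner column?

34.6 mm

Outer content = 309 − 2·30 = 249 mm.
14 columns + 13 gaps: 14c + 13·3 = 249.
14c = 249 − 39 = 210, so c = 15 mm.
Span of 12: 12·15 + 11·3 = 180 + 33 = 213 mm.
213 − 4·10 = 173; ÷5 gives d = 34.6 mm.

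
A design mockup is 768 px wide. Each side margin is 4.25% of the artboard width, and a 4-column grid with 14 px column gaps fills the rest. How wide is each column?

Margins: 4.25% × 768 = 32.64 px each, so content = 768 − 65.28 = 702.72 px.
702.72 − 3·14 = 660.72; ÷4 gives c = 165.18 px.

165.18 px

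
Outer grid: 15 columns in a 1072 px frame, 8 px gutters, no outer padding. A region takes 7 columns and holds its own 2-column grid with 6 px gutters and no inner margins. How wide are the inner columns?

15c + 14·8 = 1072 → 15c = 960 → c = 64 px.
7-column span = 7·64 + 6·8 = 496 px.
496 − 1·6 = 490; ÷2 gives d = 245 px.

245 px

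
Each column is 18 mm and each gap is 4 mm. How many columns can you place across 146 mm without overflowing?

6 columns: 6·18 + 5·4 = 128 mm ≤ 146.
7 columns: 150 mm > 146. So 6.

6 columns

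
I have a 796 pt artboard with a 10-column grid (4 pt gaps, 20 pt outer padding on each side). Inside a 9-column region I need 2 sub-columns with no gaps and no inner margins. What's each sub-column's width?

Outer content = 796 − 2·20 = 756 pt.
10 columns + 9 gaps: 10c + 9·4 = 756.
10c = 756 − 36 = 720, so c = 72 pt.
9 columns plus 8 gaps: 648 + 32 = 680 pt.
2d = 680 → d = 340 pt.

340 pt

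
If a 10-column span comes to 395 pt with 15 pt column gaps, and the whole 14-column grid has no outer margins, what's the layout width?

395 − 9·15 = 260; ÷10 gives c = 26 pt.
Layout = 14·26 + 13·15 = 364 + 195 = 559 pt.

559 pt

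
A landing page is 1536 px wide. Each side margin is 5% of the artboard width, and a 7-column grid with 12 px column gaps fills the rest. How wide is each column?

Each margin = 5% of 1536 = 76.8 px; content = 1536 − 2·76.8 = 1382.4 px.
1382.4 − 6·12 = 1310.4; ÷7 gives c = 187.2 px.

187.2 px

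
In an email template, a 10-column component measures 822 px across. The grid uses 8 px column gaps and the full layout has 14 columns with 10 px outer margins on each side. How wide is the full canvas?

1174 px

10c + 9·8 = 822 → 10c = 750 → c = 75 px.
Adding margins, columns and gutters: 20 + 1050 + 104 = 1174 px.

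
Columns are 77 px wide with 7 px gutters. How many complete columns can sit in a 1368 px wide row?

16 columns

Each extra column adds 77 + 7 = 84 px.
(1368 + 7) / 84 = 16.37, so 16 columns fit.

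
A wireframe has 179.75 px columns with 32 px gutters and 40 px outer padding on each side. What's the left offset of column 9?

Each column+gutter stride is 211.75 px; 8 of them past the 40 px margin is 40 + 1694 = 1734 px.

1734 px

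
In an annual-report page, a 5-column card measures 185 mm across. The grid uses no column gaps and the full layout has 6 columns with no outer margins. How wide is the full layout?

222 mm

5c = 185 → c = 37 mm.
Summing: 222 = 222 mm.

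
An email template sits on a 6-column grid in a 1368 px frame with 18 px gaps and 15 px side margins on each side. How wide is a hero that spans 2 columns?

Take off 30 px of margins, leaving 1338 px.
Subtracting 5 gaps of 18 leaves 1248 for 6 columns, so c = 208 px.
Span of 2: 2·208 + 1·18 = 416 + 18 = 434 px.

434 px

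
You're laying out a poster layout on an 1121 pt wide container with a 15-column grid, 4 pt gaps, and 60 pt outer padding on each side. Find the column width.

63 pt

Content width = 1121 − 2·60 = 1001 pt.
15 columns + 14 gaps: 15c + 14·4 = 1001.
15c = 1001 − 56 = 945, so c = 63 pt.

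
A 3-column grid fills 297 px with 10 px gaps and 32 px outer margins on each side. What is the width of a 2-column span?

152 px

Subtract both margins: 297 − 2·32 = 233 px.
Subtracting 2 gaps of 10 leaves 213 for 3 columns, so c = 71 px.
2 columns plus 1 gap: 142 + 10 = 152 px.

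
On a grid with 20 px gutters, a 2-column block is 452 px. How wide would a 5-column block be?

1160 px

2 columns + 1 gutter: 2c + 1·20 = 452.
2c = 452 − 20 = 432, so c = 216 px.
5-column span = 5·216 + 4·20 = 1160 px.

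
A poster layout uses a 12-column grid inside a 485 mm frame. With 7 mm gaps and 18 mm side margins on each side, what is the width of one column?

31 mm

Subtract both margins: 485 − 2·18 = 449 mm.
12c + 11·7 = 449 → 12c = 372 → c = 31 mm.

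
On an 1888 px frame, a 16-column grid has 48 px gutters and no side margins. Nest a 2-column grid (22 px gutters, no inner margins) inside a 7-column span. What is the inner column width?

16c + 15·48 = 1888 → 16c = 1168 → c = 73 px.
7-column span = 7·73 + 6·48 = 799 px.
Subtracting 1 gutter of 22 leaves 777 for 2 columns, so d = 388.5 px.

388.5 px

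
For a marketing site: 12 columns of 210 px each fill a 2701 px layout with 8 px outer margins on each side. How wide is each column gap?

Subtract both margins: 2701 − 2·8 = 2685 px.
12 columns take 12·210 = 2520 px; remaining 165 splits into 11 column gaps.
g = 165 / 11 = 15 px.

15 px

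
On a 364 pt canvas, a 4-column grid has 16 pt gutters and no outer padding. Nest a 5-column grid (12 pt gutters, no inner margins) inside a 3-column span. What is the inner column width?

4c + 3·16 = 364 → 4c = 316 → c = 79 pt.
Span of 3: 3·79 + 2·16 = 237 + 32 = 269 pt.
269 − 4·12 = 221; ÷5 gives d = 44.2 pt.

44.2 pt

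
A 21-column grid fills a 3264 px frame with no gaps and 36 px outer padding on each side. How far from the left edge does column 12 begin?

1708 px

Content = 3264 − 2·36 = 3192 px.
21c = 3192 → c = 152 px.
Column 12 starts at margin + 11·(column + gutter) = 36 + 11·152 = 1708 px.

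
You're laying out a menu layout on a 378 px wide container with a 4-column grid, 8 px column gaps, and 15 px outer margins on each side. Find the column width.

81 px

Take off 30 px of margins, leaving 348 px.
348 − 3·8 = 324; ÷4 gives c = 81 px.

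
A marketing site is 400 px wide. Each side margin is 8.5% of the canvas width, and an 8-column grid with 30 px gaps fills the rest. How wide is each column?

400 × (1 − 2·8.5%) = 400 × 83% = 332 px for the columns.
Subtracting 7 gaps of 30 leaves 122 for 8 columns, so c = 15.25 px.

15.25 px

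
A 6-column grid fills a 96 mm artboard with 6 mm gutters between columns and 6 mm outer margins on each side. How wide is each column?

9 mm

Subtract both margins: 96 − 2·6 = 84 mm.
6c + 5·6 = 84 → 6c = 54 → c = 9 mm.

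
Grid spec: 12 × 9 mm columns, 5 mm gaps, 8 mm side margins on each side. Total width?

179 mm

Total width: 2·8 + 12·9 + 11·5 = 179 mm.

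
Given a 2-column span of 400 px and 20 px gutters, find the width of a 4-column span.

820 px

Subtracting 1 gutter of 20 leaves 380 for 2 columns, so c = 190 px.
Span of 4: 4·190 + 3·20 = 760 + 60 = 820 px.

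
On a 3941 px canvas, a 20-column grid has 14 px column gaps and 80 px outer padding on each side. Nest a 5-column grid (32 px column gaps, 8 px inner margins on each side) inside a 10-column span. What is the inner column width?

347.9 px

Outer content = 3941 − 2·80 = 3781 px.
20c + 19·14 = 3781 → 20c = 3515 → c = 175.75 px.
10-column span = 10·175.75 + 9·14 = 1883.5 px.
Inner content = 1883.5 − 2·8 = 1867.5 px.
5d + 4·32 = 1867.5 → 5d = 1739.5 → d = 347.9 px.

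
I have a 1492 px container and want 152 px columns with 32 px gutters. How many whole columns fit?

8 columns

Each extra column adds 152 + 32 = 184 px.
(1492 + 32) / 184 = 8.28, so 8 columns fit.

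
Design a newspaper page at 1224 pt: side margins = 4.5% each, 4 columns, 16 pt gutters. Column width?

266.46 pt

Each margin = 4.5% of 1224 = 55.08 pt; content = 1224 − 2·55.08 = 1113.84 pt.
4c + 3·16 = 1113.84 → 4c = 1065.84 → c = 266.46 pt.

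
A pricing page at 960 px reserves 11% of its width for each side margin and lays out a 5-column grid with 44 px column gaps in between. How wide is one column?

114.56 px

960 × (1 − 2·11%) = 960 × 78% = 748.8 px for the columns.
5 columns + 4 column gaps: 5c + 4·44 = 748.8.
5c = 748.8 − 176 = 572.8, so c = 114.56 px.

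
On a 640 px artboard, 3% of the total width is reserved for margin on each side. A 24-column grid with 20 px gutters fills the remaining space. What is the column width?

Each margin = 3% of 640 = 19.2 px; content = 640 − 2·19.2 = 601.6 px.
Subtracting 23 gutters of 20 leaves 141.6 for 24 columns, so c = 5.9 px.

5.9 px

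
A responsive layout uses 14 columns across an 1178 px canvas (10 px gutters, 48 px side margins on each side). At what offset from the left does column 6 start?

438 px

Subtract both margins: 1178 − 2·48 = 1082 px.
14 columns + 13 gutters: 14c + 13·10 = 1082.
14c = 1082 − 130 = 952, so c = 68 px.
Column 6 starts at margin + 5·(column + gutter) = 48 + 5·78 = 438 px.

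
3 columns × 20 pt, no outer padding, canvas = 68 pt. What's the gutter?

4 pt

Columns use 60 pt, leaving 8 pt across 2 gutters = 4 pt each.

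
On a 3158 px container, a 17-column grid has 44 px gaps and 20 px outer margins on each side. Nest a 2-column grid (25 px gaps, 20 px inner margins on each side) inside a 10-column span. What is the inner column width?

875.5 px

Inside the margins: 3158 − 40 = 3118 px.
3118 − 16·44 = 2414; ÷17 gives c = 142 px.
Span of 10: 10·142 + 9·44 = 1420 + 396 = 1816 px.
Inner content = 1816 − 2·20 = 1776 px.
Subtracting 1 gap of 25 leaves 1751 for 2 columns, so d = 875.5 px.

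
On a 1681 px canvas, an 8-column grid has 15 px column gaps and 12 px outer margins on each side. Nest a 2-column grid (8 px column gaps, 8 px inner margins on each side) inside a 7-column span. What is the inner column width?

712 px

Subtract both margins: 1681 − 2·12 = 1657 px.
Subtracting 7 column gaps of 15 leaves 1552 for 8 columns, so c = 194 px.
7-column span = 7·194 + 6·15 = 1448 px.
Inner content = 1448 − 2·8 = 1432 px.
2 columns + 1 column gap: 2d + 1·8 = 1432.
2d = 1432 − 8 = 1424, so d = 712 px.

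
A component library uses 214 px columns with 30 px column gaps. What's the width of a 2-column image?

458 px

Span of 2: 2·214 + 1·30 = 428 + 30 = 458 px.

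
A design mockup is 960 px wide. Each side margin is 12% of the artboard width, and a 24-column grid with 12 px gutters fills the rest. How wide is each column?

18.9 px

Margins: 12% × 960 = 115.2 px each, so content = 960 − 230.4 = 729.6 px.
Subtracting 23 gutters of 12 leaves 453.6 for 24 columns, so c = 18.9 px.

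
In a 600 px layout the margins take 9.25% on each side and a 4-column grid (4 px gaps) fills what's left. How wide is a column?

Each margin = 9.25% of 600 = 55.5 px; content = 600 − 2·55.5 = 489 px.
4c + 3·4 = 489 → 4c = 477 → c = 119.25 px.

119.25 px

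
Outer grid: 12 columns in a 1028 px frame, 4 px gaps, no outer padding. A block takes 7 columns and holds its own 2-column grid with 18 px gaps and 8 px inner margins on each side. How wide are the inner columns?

1028 − 11·4 = 984; ÷12 gives c = 82 px.
7 columns plus 6 gaps: 574 + 24 = 598 px.
Inner content = 598 − 2·8 = 582 px.
2 columns + 1 gap: 2d + 1·18 = 582.
2d = 582 − 18 = 564, so d = 282 px.

282 px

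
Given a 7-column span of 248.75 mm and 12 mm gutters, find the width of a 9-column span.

323.25 mm

Subtracting 6 gutters of 12 leaves 176.75 for 7 columns, so c = 25.25 mm.
9-column span = 9·25.25 + 8·12 = 323.25 mm.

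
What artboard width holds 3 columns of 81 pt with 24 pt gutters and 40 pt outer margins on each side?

Artboard = 2·40 + 3·81 + 2·24 = 80 + 243 + 48 = 371 pt.

371 pt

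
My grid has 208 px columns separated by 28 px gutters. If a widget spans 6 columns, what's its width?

6-column span = 6·208 + 5·28 = 1388 px.

1388 px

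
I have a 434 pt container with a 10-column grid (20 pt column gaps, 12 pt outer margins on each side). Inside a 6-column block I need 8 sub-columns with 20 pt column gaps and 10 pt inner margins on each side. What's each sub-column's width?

9.75 pt

Take off 24 pt of margins, leaving 410 pt.
410 − 9·20 = 230; ÷10 gives c = 23 pt.
6 columns plus 5 column gaps: 138 + 100 = 238 pt.
Inner content = 238 − 2·10 = 218 pt.
8 columns + 7 column gaps: 8d + 7·20 = 218.
8d = 218 − 140 = 78, so d = 9.75 pt.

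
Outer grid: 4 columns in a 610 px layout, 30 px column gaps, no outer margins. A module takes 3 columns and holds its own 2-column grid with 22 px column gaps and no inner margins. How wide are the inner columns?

Subtracting 3 column gaps of 30 leaves 520 for 4 columns, so c = 130 px.
3-column span = 3·130 + 2·30 = 450 px.
Subtracting 1 column gap of 22 leaves 428 for 2 columns, so d = 214 px.

214 px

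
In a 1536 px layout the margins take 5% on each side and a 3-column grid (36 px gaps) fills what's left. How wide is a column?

Margins: 5% × 1536 = 76.8 px each, so content = 1536 − 153.6 = 1382.4 px.
3c + 2·36 = 1382.4 → 3c = 1310.4 → c = 436.8 px.

436.8 px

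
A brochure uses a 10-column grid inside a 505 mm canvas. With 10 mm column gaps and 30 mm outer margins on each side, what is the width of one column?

Subtract both margins: 505 − 2·30 = 445 mm.
10c + 9·10 = 445 → 10c = 355 → c = 35.5 mm.

35.5 mm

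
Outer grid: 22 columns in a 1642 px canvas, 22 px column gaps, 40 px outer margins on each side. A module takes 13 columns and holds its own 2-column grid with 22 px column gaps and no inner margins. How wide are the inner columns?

Outer content = 1642 − 2·40 = 1562 px.
Subtracting 21 column gaps of 22 leaves 1100 for 22 columns, so c = 50 px.
13-column span = 13·50 + 12·22 = 914 px.
Subtracting 1 column gap of 22 leaves 892 for 2 columns, so d = 446 px.

446 px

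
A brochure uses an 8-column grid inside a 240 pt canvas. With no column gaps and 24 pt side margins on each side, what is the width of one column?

24 pt

Take off 48 pt of margins, leaving 192 pt.
192 / 8 = 24 pt per column.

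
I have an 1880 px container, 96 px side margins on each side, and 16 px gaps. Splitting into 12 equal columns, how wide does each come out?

Take off 192 px of margins, leaving 1688 px.
12 columns + 11 gaps: 12c + 11·16 = 1688.
12c = 1688 − 176 = 1512, so c = 126 px.

126 px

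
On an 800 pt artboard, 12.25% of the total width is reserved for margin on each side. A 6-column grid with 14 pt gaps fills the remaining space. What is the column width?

89 pt

Each margin = 12.25% of 800 = 98 pt; content = 800 − 2·98 = 604 pt.
6c + 5·14 = 604 → 6c = 534 → c = 89 pt.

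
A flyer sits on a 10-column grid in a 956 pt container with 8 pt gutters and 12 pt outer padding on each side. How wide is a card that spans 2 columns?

180 pt

Take off 24 pt of margins, leaving 932 pt.
10c + 9·8 = 932 → 10c = 860 → c = 86 pt.
2 columns plus 1 gutter: 172 + 8 = 180 pt.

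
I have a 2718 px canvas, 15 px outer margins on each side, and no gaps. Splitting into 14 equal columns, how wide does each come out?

Content width = 2718 − 2·15 = 2688 px.
With no gaps, each column is 2688/14 = 192 px.

192 px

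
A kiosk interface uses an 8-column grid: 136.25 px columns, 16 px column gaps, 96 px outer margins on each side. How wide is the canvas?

1394 px

Adding margins, columns and gutters: 192 + 1090 + 112 = 1394 px.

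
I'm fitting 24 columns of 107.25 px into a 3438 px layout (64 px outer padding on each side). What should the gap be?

32 px

Inside the margins: 3438 − 128 = 3310 px.
24·107.25 + 23g = 3310 → 23g = 736 → g = 32 px.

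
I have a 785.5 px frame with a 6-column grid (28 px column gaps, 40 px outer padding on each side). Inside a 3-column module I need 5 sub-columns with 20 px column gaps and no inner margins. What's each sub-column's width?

Subtract both margins: 785.5 − 2·40 = 705.5 px.
705.5 − 5·28 = 565.5; ÷6 gives c = 94.25 px.
3 columns plus 2 column gaps: 282.75 + 56 = 338.75 px.
Subtracting 4 column gaps of 20 leaves 258.75 for 5 columns, so d = 51.75 px.

51.75 px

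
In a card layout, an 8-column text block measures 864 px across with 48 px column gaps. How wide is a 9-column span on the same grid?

Subtracting 7 column gaps of 48 leaves 528 for 8 columns, so c = 66 px.
9-column span = 9·66 + 8·48 = 978 px.

978 px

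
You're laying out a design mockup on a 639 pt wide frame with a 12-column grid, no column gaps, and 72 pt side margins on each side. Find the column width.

41.25 pt

Inside the margins: 639 − 144 = 495 pt.
12c = 495 → c = 41.25 pt.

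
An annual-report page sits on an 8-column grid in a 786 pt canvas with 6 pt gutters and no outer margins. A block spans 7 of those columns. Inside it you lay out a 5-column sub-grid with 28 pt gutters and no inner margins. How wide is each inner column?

Subtracting 7 gutters of 6 leaves 744 for 8 columns, so c = 93 pt.
Span of 7: 7·93 + 6·6 = 651 + 36 = 687 pt.
687 − 4·28 = 575; ÷5 gives d = 115 pt.

115 pt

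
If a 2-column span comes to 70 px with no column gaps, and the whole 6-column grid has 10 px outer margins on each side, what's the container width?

230 px

2c = 70 → c = 35 px.
Container = 2·10 + 6·35 = 20 + 210 = 230 px.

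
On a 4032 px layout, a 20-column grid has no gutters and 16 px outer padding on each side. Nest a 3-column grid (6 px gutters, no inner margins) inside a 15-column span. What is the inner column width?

Inside the margins: 4032 − 32 = 4000 px.
4000 / 20 = 200 px per column.
With no gutters, 15 columns span 15·200 = 3000 px.
Subtracting 2 gutters of 6 leaves 2988 for 3 columns, so d = 996 px.

996 px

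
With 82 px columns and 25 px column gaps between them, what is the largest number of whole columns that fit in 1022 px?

9 columns

Each extra column adds 82 + 25 = 107 px.
(1022 + 25) / 107 = 9.79, so 9 columns fit.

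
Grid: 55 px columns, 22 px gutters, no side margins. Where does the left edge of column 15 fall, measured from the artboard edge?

1078 px

Each column+gutter stride is 77 px; with no margin, 14 of them is 1078 px.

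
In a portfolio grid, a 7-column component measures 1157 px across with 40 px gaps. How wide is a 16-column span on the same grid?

2696 px

7c + 6·40 = 1157 → 7c = 917 → c = 131 px.
Span of 16: 16·131 + 15·40 = 2096 + 600 = 2696 px.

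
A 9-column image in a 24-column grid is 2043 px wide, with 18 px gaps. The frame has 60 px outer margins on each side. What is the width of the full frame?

2043 − 8·18 = 1899; ÷9 gives c = 211 px.
Adding margins, columns and gutters: 120 + 5064 + 414 = 5598 px.

5598 px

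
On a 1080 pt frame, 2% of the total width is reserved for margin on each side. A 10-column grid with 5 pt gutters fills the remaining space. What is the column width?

99.18 pt

Each margin = 2% of 1080 = 21.6 pt; content = 1080 − 2·21.6 = 1036.8 pt.
10c + 9·5 = 1036.8 → 10c = 991.8 → c = 99.18 pt.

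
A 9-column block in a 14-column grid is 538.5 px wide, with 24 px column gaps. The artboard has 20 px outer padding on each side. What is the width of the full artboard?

9c + 8·24 = 538.5 → 9c = 346.5 → c = 38.5 px.
Total width: 2·20 + 14·38.5 + 13·24 = 891 px.

891 px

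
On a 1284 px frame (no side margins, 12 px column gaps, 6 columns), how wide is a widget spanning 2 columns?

420 px

1284 − 5·12 = 1224; ÷6 gives c = 204 px.
2 columns plus 1 column gap: 408 + 12 = 420 px.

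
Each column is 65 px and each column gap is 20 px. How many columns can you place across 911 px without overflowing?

k columns need k·65 + (k−1)·20 = k·85 − 20.
k·85 − 20 ≤ 911 → k ≤ 931 / 85 ≈ 10.95, so k = 10.

10 columns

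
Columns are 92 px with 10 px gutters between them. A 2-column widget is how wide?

2 columns plus 1 gutter: 184 + 10 = 194 px.

194 px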